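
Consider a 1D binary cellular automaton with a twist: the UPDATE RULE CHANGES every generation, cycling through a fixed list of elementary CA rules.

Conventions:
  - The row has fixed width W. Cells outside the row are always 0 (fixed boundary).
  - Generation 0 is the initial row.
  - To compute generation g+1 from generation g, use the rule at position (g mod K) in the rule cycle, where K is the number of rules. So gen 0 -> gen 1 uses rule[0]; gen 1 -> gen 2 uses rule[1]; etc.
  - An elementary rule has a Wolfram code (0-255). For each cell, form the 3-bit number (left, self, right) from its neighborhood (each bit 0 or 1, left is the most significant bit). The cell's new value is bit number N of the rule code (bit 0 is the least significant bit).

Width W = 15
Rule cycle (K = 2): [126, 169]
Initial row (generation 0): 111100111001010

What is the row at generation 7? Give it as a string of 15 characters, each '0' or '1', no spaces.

Answer: 100111001110011

Derivation:
Gen 0: 111100111001010
Gen 1 (rule 126): 100111101111111
Gen 2 (rule 169): 000111011111110
Gen 3 (rule 126): 001101110000011
Gen 4 (rule 169): 101011100111010
Gen 5 (rule 126): 111110111101111
Gen 6 (rule 169): 111101111011110
Gen 7 (rule 126): 100111001110011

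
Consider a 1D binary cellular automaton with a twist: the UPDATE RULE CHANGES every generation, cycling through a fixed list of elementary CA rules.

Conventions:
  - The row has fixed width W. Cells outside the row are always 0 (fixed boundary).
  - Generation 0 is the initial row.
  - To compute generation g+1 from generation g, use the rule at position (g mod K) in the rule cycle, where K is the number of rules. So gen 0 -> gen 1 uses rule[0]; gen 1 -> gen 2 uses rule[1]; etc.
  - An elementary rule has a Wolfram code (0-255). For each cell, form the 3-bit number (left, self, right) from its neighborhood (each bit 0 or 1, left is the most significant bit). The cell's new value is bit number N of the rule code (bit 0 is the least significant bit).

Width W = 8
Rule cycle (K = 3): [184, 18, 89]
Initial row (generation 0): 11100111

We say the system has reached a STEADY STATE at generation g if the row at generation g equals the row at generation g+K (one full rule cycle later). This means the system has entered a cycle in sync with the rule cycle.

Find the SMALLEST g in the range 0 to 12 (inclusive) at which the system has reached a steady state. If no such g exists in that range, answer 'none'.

Gen 0: 11100111
Gen 1 (rule 184): 11010110
Gen 2 (rule 18): 00000001
Gen 3 (rule 89): 11111100
Gen 4 (rule 184): 11111010
Gen 5 (rule 18): 00000001
Gen 6 (rule 89): 11111100
Gen 7 (rule 184): 11111010
Gen 8 (rule 18): 00000001
Gen 9 (rule 89): 11111100
Gen 10 (rule 184): 11111010
Gen 11 (rule 18): 00000001
Gen 12 (rule 89): 11111100
Gen 13 (rule 184): 11111010
Gen 14 (rule 18): 00000001
Gen 15 (rule 89): 11111100

Answer: 2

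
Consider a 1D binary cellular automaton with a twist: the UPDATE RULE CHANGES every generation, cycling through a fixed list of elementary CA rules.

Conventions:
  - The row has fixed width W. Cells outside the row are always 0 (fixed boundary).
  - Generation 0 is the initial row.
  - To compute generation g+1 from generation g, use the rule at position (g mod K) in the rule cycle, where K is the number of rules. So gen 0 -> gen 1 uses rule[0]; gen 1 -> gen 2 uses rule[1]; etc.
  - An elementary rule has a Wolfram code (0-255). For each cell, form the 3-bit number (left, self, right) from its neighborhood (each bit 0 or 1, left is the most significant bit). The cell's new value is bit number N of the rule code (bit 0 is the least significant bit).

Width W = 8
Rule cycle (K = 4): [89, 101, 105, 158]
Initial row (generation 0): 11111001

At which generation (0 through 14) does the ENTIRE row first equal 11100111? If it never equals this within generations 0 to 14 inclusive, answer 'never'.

Answer: 4

Derivation:
Gen 0: 11111001
Gen 1 (rule 89): 10001100
Gen 2 (rule 101): 10100101
Gen 3 (rule 105): 01000010
Gen 4 (rule 158): 11100111
Gen 5 (rule 89): 10110101
Gen 6 (rule 101): 11011111
Gen 7 (rule 105): 11110001
Gen 8 (rule 158): 11101011
Gen 9 (rule 89): 10100011
Gen 10 (rule 101): 11101001
Gen 11 (rule 105): 10110000
Gen 12 (rule 158): 10101000
Gen 13 (rule 89): 00000111
Gen 14 (rule 101): 11110001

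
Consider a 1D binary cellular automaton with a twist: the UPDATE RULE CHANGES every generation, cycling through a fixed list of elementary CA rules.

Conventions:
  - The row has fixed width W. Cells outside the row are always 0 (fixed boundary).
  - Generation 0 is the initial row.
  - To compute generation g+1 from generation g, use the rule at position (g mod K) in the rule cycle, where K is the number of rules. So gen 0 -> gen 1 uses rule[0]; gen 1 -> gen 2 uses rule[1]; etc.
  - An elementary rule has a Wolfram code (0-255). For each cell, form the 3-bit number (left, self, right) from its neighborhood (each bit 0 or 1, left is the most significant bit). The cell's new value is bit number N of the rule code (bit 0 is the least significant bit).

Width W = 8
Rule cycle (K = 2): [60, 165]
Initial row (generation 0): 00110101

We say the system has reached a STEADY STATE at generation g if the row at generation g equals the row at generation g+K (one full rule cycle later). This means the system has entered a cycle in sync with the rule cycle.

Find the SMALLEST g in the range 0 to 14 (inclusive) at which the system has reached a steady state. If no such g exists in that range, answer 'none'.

Gen 0: 00110101
Gen 1 (rule 60): 00101111
Gen 2 (rule 165): 10110110
Gen 3 (rule 60): 11101101
Gen 4 (rule 165): 01010011
Gen 5 (rule 60): 01111010
Gen 6 (rule 165): 00110110
Gen 7 (rule 60): 00101101
Gen 8 (rule 165): 10110011
Gen 9 (rule 60): 11101010
Gen 10 (rule 165): 01011110
Gen 11 (rule 60): 01110001
Gen 12 (rule 165): 00100101
Gen 13 (rule 60): 00110111
Gen 14 (rule 165): 10001010
Gen 15 (rule 60): 11001111
Gen 16 (rule 165): 00000110

Answer: none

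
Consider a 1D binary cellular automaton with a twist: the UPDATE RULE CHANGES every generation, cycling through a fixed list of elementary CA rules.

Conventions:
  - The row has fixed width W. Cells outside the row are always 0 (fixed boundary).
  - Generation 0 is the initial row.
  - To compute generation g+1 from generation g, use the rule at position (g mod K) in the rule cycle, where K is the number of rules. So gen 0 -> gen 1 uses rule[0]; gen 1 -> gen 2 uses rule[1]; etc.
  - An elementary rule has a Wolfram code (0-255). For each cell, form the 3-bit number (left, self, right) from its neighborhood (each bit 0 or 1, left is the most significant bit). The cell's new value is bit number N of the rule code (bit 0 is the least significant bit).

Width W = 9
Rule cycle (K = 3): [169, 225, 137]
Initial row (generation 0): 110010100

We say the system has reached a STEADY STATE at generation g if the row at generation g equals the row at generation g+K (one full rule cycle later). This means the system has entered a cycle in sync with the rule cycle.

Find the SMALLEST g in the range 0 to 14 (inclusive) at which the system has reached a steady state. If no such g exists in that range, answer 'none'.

Gen 0: 110010100
Gen 1 (rule 169): 100001001
Gen 2 (rule 225): 001100000
Gen 3 (rule 137): 101001111
Gen 4 (rule 169): 010001110
Gen 5 (rule 225): 000100110
Gen 6 (rule 137): 110000100
Gen 7 (rule 169): 100110001
Gen 8 (rule 225): 000010100
Gen 9 (rule 137): 111000001
Gen 10 (rule 169): 110011100
Gen 11 (rule 225): 010001101
Gen 12 (rule 137): 000101000
Gen 13 (rule 169): 110010011
Gen 14 (rule 225): 010000001
Gen 15 (rule 137): 000111100
Gen 16 (rule 169): 110111001
Gen 17 (rule 225): 011011000

Answer: none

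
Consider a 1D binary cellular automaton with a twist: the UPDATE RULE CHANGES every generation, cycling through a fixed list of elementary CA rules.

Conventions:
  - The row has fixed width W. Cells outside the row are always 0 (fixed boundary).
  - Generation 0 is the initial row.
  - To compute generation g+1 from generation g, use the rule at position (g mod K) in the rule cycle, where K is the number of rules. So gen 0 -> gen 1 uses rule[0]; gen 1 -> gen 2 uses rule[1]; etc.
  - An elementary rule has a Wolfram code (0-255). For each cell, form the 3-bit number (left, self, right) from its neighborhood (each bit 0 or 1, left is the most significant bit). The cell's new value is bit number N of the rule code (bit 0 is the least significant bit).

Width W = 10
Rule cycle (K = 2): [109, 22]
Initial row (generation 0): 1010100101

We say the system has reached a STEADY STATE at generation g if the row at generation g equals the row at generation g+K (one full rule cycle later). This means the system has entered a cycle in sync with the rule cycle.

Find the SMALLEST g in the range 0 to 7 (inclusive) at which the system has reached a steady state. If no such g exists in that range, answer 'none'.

Gen 0: 1010100101
Gen 1 (rule 109): 1111100111
Gen 2 (rule 22): 0000011000
Gen 3 (rule 109): 1111011011
Gen 4 (rule 22): 0000000000
Gen 5 (rule 109): 1111111111
Gen 6 (rule 22): 0000000000
Gen 7 (rule 109): 1111111111
Gen 8 (rule 22): 0000000000
Gen 9 (rule 109): 1111111111

Answer: 4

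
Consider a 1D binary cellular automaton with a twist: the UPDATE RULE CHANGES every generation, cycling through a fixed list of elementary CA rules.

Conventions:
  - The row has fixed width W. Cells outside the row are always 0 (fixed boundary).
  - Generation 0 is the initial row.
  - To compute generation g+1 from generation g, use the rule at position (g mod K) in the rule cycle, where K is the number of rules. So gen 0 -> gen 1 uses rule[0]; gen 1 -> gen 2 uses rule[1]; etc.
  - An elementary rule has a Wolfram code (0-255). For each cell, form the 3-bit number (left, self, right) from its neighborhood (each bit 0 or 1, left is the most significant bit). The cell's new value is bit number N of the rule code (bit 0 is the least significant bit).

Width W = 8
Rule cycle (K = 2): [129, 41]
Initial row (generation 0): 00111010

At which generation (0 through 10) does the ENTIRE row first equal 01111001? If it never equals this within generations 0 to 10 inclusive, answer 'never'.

Answer: never

Derivation:
Gen 0: 00111010
Gen 1 (rule 129): 10010000
Gen 2 (rule 41): 00000111
Gen 3 (rule 129): 11110010
Gen 4 (rule 41): 10000000
Gen 5 (rule 129): 00111111
Gen 6 (rule 41): 10100000
Gen 7 (rule 129): 00001111
Gen 8 (rule 41): 11101000
Gen 9 (rule 129): 01000011
Gen 10 (rule 41): 00011010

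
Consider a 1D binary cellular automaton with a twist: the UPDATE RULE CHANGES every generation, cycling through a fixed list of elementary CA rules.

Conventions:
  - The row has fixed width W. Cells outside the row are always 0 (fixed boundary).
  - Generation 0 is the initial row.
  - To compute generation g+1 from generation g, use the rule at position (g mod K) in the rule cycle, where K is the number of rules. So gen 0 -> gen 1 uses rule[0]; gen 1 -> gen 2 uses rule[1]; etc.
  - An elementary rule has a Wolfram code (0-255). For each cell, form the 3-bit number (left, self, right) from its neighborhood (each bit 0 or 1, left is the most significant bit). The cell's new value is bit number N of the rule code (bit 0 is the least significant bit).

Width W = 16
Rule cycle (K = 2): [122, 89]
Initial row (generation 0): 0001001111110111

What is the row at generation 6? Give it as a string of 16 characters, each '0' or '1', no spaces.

Gen 0: 0001001111110111
Gen 1 (rule 122): 0010111000011101
Gen 2 (rule 89): 1000101111010100
Gen 3 (rule 122): 0101011001101010
Gen 4 (rule 89): 0000011101100001
Gen 5 (rule 122): 0000110111110010
Gen 6 (rule 89): 1110110100011001

Answer: 1110110100011001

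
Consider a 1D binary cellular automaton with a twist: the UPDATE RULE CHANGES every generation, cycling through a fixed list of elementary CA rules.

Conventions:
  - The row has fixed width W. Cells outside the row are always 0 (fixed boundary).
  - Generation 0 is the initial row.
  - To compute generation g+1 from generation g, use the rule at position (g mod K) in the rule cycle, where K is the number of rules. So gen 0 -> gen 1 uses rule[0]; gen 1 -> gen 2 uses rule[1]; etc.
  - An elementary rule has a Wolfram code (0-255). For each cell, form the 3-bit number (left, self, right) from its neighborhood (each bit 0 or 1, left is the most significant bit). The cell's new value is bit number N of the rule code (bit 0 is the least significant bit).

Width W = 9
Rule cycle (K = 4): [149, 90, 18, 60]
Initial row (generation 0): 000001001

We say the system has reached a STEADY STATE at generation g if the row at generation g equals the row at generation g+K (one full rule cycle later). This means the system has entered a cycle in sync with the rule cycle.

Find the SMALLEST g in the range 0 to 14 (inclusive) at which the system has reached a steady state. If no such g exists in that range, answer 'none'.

Gen 0: 000001001
Gen 1 (rule 149): 111101101
Gen 2 (rule 90): 100101100
Gen 3 (rule 18): 011000010
Gen 4 (rule 60): 010100011
Gen 5 (rule 149): 010111000
Gen 6 (rule 90): 100101100
Gen 7 (rule 18): 011000010
Gen 8 (rule 60): 010100011
Gen 9 (rule 149): 010111000
Gen 10 (rule 90): 100101100
Gen 11 (rule 18): 011000010
Gen 12 (rule 60): 010100011
Gen 13 (rule 149): 010111000
Gen 14 (rule 90): 100101100
Gen 15 (rule 18): 011000010
Gen 16 (rule 60): 010100011
Gen 17 (rule 149): 010111000
Gen 18 (rule 90): 100101100

Answer: 2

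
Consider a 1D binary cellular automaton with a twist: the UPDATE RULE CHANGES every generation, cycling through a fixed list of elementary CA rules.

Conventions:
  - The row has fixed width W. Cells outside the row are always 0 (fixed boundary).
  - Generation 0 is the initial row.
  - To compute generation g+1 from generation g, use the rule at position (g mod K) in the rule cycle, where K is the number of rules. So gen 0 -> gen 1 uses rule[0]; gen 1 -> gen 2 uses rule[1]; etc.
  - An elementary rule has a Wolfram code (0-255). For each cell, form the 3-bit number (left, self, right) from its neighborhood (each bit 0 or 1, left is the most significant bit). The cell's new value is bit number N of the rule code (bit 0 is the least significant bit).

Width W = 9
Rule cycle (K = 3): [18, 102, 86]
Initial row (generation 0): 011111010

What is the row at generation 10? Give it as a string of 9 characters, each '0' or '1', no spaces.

Answer: 100001100

Derivation:
Gen 0: 011111010
Gen 1 (rule 18): 100000001
Gen 2 (rule 102): 100000011
Gen 3 (rule 86): 110000101
Gen 4 (rule 18): 001001000
Gen 5 (rule 102): 011011000
Gen 6 (rule 86): 101001100
Gen 7 (rule 18): 000110010
Gen 8 (rule 102): 001010110
Gen 9 (rule 86): 011010011
Gen 10 (rule 18): 100001100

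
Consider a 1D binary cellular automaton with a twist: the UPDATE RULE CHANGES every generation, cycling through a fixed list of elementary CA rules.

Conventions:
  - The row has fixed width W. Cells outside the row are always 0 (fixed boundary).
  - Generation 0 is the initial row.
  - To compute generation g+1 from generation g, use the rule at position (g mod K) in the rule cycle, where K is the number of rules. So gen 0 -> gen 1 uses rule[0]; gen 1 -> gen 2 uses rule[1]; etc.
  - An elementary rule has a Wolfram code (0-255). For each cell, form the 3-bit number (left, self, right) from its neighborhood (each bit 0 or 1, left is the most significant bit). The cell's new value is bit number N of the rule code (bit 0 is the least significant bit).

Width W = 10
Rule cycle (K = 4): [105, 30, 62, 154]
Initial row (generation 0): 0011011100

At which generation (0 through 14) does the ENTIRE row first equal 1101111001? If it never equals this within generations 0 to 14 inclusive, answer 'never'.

Answer: never

Derivation:
Gen 0: 0011011100
Gen 1 (rule 105): 1011110101
Gen 2 (rule 30): 1010000101
Gen 3 (rule 62): 1111001111
Gen 4 (rule 154): 1110111110
Gen 5 (rule 105): 1011100010
Gen 6 (rule 30): 1010010111
Gen 7 (rule 62): 1111111100
Gen 8 (rule 154): 1111111010
Gen 9 (rule 105): 1000001100
Gen 10 (rule 30): 1100011010
Gen 11 (rule 62): 1010110111
Gen 12 (rule 154): 0000100110
Gen 13 (rule 105): 1110000110
Gen 14 (rule 30): 1001001101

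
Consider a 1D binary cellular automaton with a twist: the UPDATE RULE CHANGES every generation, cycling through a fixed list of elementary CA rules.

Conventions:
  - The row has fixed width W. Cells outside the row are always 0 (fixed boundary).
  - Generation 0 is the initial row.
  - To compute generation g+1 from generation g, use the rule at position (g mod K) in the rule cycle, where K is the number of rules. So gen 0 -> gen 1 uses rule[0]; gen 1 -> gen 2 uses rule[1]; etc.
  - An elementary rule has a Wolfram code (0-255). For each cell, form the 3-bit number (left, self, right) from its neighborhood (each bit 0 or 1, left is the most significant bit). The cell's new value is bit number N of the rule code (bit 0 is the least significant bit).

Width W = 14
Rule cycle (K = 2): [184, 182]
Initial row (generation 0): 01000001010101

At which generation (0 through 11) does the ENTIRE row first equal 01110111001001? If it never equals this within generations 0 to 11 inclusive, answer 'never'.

Answer: never

Derivation:
Gen 0: 01000001010101
Gen 1 (rule 184): 00100000101010
Gen 2 (rule 182): 01110001111111
Gen 3 (rule 184): 01101001111110
Gen 4 (rule 182): 10011110111101
Gen 5 (rule 184): 01011101111010
Gen 6 (rule 182): 11101010110111
Gen 7 (rule 184): 11010101101110
Gen 8 (rule 182): 00111110010101
Gen 9 (rule 184): 00111101001010
Gen 10 (rule 182): 01011011111111
Gen 11 (rule 184): 00110111111110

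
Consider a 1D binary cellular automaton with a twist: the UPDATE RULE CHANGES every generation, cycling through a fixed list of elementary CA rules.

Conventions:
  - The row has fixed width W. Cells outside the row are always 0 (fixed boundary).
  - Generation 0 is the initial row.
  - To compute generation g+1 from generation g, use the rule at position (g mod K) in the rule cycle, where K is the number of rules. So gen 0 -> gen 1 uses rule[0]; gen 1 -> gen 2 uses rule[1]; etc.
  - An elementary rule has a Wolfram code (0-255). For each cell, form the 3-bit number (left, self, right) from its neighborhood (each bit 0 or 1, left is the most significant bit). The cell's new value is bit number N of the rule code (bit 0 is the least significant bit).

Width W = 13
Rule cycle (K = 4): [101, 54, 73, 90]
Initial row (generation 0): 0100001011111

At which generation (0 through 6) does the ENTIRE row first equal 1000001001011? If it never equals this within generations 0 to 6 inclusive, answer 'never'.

Gen 0: 0100001011111
Gen 1 (rule 101): 0101101100001
Gen 2 (rule 54): 1110010010011
Gen 3 (rule 73): 1010000000011
Gen 4 (rule 90): 0001000000111
Gen 5 (rule 101): 1101011110001
Gen 6 (rule 54): 0011100001011

Answer: never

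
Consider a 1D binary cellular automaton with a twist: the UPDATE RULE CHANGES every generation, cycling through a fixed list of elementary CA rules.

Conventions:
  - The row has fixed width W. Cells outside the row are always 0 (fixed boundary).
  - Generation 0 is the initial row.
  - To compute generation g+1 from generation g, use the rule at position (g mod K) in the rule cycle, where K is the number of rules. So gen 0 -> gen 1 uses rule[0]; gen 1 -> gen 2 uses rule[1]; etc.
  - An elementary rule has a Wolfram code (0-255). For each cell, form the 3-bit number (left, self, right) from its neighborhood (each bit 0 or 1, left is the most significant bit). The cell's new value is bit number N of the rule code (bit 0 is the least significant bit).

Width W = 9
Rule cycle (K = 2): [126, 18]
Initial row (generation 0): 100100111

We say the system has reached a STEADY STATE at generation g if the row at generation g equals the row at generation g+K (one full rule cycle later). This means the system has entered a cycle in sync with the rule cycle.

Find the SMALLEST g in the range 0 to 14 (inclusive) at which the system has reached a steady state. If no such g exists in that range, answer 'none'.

Answer: 2

Derivation:
Gen 0: 100100111
Gen 1 (rule 126): 111111101
Gen 2 (rule 18): 000000000
Gen 3 (rule 126): 000000000
Gen 4 (rule 18): 000000000
Gen 5 (rule 126): 000000000
Gen 6 (rule 18): 000000000
Gen 7 (rule 126): 000000000
Gen 8 (rule 18): 000000000
Gen 9 (rule 126): 000000000
Gen 10 (rule 18): 000000000
Gen 11 (rule 126): 000000000
Gen 12 (rule 18): 000000000
Gen 13 (rule 126): 000000000
Gen 14 (rule 18): 000000000
Gen 15 (rule 126): 000000000
Gen 16 (rule 18): 000000000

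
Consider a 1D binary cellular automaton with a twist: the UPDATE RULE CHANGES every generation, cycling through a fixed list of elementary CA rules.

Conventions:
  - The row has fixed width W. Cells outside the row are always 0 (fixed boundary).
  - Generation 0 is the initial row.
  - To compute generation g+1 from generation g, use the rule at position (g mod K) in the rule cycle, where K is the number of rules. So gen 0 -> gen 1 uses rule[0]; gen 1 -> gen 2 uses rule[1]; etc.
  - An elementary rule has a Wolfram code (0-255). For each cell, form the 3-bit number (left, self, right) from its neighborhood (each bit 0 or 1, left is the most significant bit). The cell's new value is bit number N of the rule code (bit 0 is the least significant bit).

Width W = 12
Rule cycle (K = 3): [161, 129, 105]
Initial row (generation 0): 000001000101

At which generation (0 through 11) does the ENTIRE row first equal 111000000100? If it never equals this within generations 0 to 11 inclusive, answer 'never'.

Answer: 5

Derivation:
Gen 0: 000001000101
Gen 1 (rule 161): 111100010010
Gen 2 (rule 129): 011001000000
Gen 3 (rule 105): 011000011111
Gen 4 (rule 161): 000011001110
Gen 5 (rule 129): 111000000100
Gen 6 (rule 105): 101011110001
Gen 7 (rule 161): 010101100100
Gen 8 (rule 129): 000000000001
Gen 9 (rule 105): 111111111100
Gen 10 (rule 161): 011111111001
Gen 11 (rule 129): 001111110000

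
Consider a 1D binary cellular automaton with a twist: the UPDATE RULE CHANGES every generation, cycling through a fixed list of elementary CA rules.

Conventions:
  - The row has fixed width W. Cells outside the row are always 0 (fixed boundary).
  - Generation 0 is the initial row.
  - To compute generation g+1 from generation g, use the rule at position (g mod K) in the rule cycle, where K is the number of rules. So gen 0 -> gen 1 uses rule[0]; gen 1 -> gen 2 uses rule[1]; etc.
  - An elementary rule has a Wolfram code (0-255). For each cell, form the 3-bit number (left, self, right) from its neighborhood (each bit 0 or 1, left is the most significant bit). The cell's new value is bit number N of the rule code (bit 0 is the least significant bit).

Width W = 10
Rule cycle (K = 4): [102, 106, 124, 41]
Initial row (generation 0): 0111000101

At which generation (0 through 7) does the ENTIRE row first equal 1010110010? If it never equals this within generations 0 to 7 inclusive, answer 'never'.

Answer: 4

Derivation:
Gen 0: 0111000101
Gen 1 (rule 102): 1001001111
Gen 2 (rule 106): 0010011001
Gen 3 (rule 124): 0011011101
Gen 4 (rule 41): 1010110010
Gen 5 (rule 102): 1111010110
Gen 6 (rule 106): 1001101110
Gen 7 (rule 124): 1101111011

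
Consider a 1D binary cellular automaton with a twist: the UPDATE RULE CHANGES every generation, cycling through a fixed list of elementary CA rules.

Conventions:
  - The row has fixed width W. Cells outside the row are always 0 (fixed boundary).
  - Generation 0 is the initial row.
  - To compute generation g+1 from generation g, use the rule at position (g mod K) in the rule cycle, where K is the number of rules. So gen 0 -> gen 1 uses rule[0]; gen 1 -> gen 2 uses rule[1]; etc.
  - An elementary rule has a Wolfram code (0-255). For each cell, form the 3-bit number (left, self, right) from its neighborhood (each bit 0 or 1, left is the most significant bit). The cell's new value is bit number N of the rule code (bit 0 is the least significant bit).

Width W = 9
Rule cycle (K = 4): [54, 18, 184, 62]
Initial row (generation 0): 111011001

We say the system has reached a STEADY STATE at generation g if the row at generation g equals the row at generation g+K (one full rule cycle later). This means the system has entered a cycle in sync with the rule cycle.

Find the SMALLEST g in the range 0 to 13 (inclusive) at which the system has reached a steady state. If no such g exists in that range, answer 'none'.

Answer: none

Derivation:
Gen 0: 111011001
Gen 1 (rule 54): 000100111
Gen 2 (rule 18): 001011000
Gen 3 (rule 184): 000110100
Gen 4 (rule 62): 001101110
Gen 5 (rule 54): 010010001
Gen 6 (rule 18): 101101010
Gen 7 (rule 184): 011010101
Gen 8 (rule 62): 110111111
Gen 9 (rule 54): 001000000
Gen 10 (rule 18): 010100000
Gen 11 (rule 184): 001010000
Gen 12 (rule 62): 011111000
Gen 13 (rule 54): 100000100
Gen 14 (rule 18): 010001010
Gen 15 (rule 184): 001000101
Gen 16 (rule 62): 011101111
Gen 17 (rule 54): 100010000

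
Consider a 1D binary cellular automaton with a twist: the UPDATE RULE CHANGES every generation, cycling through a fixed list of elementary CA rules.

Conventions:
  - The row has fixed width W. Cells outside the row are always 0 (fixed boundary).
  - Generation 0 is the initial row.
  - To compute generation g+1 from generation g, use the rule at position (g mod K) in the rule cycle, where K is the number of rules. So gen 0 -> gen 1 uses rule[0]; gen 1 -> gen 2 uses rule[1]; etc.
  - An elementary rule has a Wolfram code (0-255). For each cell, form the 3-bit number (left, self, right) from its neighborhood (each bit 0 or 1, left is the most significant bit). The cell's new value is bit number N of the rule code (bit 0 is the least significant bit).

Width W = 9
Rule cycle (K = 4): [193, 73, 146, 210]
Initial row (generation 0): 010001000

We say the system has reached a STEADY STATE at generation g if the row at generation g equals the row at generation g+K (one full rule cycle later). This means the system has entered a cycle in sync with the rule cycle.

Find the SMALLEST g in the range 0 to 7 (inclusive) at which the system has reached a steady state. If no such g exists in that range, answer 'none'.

Gen 0: 010001000
Gen 1 (rule 193): 000100011
Gen 2 (rule 73): 110001011
Gen 3 (rule 146): 001010000
Gen 4 (rule 210): 010001000
Gen 5 (rule 193): 000100011
Gen 6 (rule 73): 110001011
Gen 7 (rule 146): 001010000
Gen 8 (rule 210): 010001000
Gen 9 (rule 193): 000100011
Gen 10 (rule 73): 110001011
Gen 11 (rule 146): 001010000

Answer: 0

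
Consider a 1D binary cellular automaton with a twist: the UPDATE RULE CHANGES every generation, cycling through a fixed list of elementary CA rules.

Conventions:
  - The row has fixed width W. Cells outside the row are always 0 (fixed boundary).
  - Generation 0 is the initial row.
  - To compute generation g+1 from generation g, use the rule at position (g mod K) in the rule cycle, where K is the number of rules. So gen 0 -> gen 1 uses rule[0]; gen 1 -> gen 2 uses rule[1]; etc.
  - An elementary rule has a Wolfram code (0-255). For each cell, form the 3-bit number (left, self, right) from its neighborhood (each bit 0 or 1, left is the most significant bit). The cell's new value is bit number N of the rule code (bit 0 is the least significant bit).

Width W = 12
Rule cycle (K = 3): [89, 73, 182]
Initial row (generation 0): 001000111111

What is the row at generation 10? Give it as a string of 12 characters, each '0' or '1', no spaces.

Answer: 100111010001

Derivation:
Gen 0: 001000111111
Gen 1 (rule 89): 100110100001
Gen 2 (rule 73): 000110001100
Gen 3 (rule 182): 001001010010
Gen 4 (rule 89): 100100001001
Gen 5 (rule 73): 000001100000
Gen 6 (rule 182): 000010010000
Gen 7 (rule 89): 111001001111
Gen 8 (rule 73): 101000001001
Gen 9 (rule 182): 111100011111
Gen 10 (rule 89): 100111010001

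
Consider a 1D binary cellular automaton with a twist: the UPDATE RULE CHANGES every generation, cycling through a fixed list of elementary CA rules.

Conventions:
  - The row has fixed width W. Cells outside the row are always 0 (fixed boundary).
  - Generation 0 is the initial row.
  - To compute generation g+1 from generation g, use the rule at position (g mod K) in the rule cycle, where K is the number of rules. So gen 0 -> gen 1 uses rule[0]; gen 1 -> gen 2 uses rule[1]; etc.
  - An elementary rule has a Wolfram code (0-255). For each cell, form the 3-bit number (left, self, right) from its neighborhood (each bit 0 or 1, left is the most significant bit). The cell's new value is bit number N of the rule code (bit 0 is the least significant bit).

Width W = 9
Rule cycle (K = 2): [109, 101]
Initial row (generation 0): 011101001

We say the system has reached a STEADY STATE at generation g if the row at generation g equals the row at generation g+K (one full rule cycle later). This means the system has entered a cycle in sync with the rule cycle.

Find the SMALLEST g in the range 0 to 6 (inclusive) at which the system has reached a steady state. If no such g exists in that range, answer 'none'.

Answer: 5

Derivation:
Gen 0: 011101001
Gen 1 (rule 109): 010111001
Gen 2 (rule 101): 011001001
Gen 3 (rule 109): 011001001
Gen 4 (rule 101): 001001001
Gen 5 (rule 109): 101001001
Gen 6 (rule 101): 111001001
Gen 7 (rule 109): 101001001
Gen 8 (rule 101): 111001001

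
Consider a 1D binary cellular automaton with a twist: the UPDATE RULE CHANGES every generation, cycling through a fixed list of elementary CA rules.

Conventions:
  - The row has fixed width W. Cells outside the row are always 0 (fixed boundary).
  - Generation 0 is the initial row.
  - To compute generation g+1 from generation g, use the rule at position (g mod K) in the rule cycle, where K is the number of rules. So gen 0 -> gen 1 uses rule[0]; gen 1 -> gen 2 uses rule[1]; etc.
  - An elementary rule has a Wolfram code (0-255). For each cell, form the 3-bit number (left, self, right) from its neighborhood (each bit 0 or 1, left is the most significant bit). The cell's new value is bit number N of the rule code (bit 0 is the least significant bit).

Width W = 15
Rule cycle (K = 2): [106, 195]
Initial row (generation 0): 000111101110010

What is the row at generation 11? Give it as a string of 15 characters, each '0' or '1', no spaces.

Answer: 101100110100111

Derivation:
Gen 0: 000111101110010
Gen 1 (rule 106): 001100111010100
Gen 2 (rule 195): 110101011000001
Gen 3 (rule 106): 111010111000010
Gen 4 (rule 195): 011000011011100
Gen 5 (rule 106): 111000111110100
Gen 6 (rule 195): 011011011110001
Gen 7 (rule 106): 111111110010010
Gen 8 (rule 195): 011111110100100
Gen 9 (rule 106): 110000011001000
Gen 10 (rule 195): 010111101010011
Gen 11 (rule 106): 101100110100111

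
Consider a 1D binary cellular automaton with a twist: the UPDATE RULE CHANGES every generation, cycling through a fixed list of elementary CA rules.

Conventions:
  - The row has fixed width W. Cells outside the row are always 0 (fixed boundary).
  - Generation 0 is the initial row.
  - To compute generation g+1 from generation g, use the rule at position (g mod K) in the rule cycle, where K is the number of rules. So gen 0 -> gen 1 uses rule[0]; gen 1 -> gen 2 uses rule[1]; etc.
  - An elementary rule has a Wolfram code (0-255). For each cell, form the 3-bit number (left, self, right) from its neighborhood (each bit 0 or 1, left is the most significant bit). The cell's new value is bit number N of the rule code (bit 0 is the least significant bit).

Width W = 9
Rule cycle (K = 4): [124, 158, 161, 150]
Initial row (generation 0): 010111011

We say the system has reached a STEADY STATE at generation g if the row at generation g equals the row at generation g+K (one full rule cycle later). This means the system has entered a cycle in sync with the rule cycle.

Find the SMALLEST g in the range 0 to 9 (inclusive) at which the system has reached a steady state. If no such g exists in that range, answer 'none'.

Answer: 3

Derivation:
Gen 0: 010111011
Gen 1 (rule 124): 011101111
Gen 2 (rule 158): 111001110
Gen 3 (rule 161): 010000100
Gen 4 (rule 150): 111001110
Gen 5 (rule 124): 101101011
Gen 6 (rule 158): 101001010
Gen 7 (rule 161): 010000100
Gen 8 (rule 150): 111001110
Gen 9 (rule 124): 101101011
Gen 10 (rule 158): 101001010
Gen 11 (rule 161): 010000100
Gen 12 (rule 150): 111001110
Gen 13 (rule 124): 101101011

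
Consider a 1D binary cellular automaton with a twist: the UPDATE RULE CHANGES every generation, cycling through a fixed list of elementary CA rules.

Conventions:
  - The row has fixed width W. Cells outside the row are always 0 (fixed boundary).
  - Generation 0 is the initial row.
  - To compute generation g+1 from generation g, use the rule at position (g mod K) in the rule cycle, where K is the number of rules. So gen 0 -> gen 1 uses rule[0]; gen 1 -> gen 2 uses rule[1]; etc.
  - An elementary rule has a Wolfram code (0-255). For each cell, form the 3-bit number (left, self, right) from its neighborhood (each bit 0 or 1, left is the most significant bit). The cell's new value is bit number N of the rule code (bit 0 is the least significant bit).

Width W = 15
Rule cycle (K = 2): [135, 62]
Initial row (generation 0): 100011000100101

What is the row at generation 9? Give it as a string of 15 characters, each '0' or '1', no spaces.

Answer: 110000001111010

Derivation:
Gen 0: 100011000100101
Gen 1 (rule 135): 101100011101101
Gen 2 (rule 62): 111010110011011
Gen 3 (rule 135): 010010000100000
Gen 4 (rule 62): 111111001110000
Gen 5 (rule 135): 011110010100111
Gen 6 (rule 62): 110001111111100
Gen 7 (rule 135): 000110111111001
Gen 8 (rule 62): 001101100000111
Gen 9 (rule 135): 110000001111010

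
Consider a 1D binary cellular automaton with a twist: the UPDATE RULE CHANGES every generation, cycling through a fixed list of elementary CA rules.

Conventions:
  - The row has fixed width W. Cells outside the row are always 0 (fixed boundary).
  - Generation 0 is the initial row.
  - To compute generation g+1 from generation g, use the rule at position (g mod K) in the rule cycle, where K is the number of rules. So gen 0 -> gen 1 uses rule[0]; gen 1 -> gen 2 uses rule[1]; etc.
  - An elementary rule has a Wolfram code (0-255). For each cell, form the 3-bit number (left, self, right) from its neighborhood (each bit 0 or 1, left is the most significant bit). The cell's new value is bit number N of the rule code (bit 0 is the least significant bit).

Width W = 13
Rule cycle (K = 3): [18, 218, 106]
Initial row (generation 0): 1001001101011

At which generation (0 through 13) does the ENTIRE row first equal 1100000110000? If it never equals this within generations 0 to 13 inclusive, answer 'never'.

Answer: never

Derivation:
Gen 0: 1001001101011
Gen 1 (rule 18): 0110110000000
Gen 2 (rule 218): 1110111000000
Gen 3 (rule 106): 1011101000000
Gen 4 (rule 18): 0000000100000
Gen 5 (rule 218): 0000001010000
Gen 6 (rule 106): 0000010100000
Gen 7 (rule 18): 0000100010000
Gen 8 (rule 218): 0001010101000
Gen 9 (rule 106): 0010101010000
Gen 10 (rule 18): 0100000001000
Gen 11 (rule 218): 1010000010100
Gen 12 (rule 106): 0100000101000
Gen 13 (rule 18): 1010001000100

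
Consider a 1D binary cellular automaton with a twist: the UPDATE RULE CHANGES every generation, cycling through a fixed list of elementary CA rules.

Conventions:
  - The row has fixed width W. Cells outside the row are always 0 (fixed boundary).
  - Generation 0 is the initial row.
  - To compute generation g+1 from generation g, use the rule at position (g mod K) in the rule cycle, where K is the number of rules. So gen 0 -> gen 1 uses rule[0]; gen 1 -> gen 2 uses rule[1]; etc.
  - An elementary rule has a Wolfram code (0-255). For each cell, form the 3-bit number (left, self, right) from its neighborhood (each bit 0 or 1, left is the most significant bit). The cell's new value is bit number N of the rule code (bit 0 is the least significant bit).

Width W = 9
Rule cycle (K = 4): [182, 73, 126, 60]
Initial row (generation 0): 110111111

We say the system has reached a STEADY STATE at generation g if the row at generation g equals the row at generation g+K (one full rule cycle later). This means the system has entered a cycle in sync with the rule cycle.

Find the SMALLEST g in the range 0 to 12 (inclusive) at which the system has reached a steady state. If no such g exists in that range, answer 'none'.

Answer: 9

Derivation:
Gen 0: 110111111
Gen 1 (rule 182): 001011110
Gen 2 (rule 73): 100010010
Gen 3 (rule 126): 110111111
Gen 4 (rule 60): 101100000
Gen 5 (rule 182): 110010000
Gen 6 (rule 73): 110000111
Gen 7 (rule 126): 111001101
Gen 8 (rule 60): 100101011
Gen 9 (rule 182): 111111100
Gen 10 (rule 73): 100000101
Gen 11 (rule 126): 110001111
Gen 12 (rule 60): 101001000
Gen 13 (rule 182): 111111100
Gen 14 (rule 73): 100000101
Gen 15 (rule 126): 110001111
Gen 16 (rule 60): 101001000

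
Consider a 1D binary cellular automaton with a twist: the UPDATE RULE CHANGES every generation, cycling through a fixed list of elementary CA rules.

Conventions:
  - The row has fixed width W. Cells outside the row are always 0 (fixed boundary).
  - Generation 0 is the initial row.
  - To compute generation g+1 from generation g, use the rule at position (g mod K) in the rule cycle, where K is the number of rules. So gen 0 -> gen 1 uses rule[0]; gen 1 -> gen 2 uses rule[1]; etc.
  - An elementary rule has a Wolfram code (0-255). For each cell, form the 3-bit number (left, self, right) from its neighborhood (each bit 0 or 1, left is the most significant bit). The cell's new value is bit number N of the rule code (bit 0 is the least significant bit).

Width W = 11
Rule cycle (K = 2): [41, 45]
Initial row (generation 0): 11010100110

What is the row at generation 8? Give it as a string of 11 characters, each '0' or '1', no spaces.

Answer: 10100101011

Derivation:
Gen 0: 11010100110
Gen 1 (rule 41): 10101000100
Gen 2 (rule 45): 11111010101
Gen 3 (rule 41): 10000101010
Gen 4 (rule 45): 10110111110
Gen 5 (rule 41): 01101100000
Gen 6 (rule 45): 01011001111
Gen 7 (rule 41): 00110001000
Gen 8 (rule 45): 10100101011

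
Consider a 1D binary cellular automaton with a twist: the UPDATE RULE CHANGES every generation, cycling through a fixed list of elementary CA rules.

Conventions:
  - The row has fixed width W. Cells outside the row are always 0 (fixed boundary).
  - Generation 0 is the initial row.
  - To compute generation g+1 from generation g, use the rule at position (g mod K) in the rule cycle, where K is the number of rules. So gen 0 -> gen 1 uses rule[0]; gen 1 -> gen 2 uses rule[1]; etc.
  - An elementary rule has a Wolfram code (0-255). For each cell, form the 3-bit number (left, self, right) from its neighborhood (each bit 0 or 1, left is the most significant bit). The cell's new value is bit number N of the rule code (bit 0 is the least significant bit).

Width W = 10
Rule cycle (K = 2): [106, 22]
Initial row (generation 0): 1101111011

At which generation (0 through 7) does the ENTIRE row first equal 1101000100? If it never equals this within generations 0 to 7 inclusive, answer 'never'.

Gen 0: 1101111011
Gen 1 (rule 106): 1111001111
Gen 2 (rule 22): 0000110000
Gen 3 (rule 106): 0001110000
Gen 4 (rule 22): 0010001000
Gen 5 (rule 106): 0100010000
Gen 6 (rule 22): 1110111000
Gen 7 (rule 106): 1011101000

Answer: never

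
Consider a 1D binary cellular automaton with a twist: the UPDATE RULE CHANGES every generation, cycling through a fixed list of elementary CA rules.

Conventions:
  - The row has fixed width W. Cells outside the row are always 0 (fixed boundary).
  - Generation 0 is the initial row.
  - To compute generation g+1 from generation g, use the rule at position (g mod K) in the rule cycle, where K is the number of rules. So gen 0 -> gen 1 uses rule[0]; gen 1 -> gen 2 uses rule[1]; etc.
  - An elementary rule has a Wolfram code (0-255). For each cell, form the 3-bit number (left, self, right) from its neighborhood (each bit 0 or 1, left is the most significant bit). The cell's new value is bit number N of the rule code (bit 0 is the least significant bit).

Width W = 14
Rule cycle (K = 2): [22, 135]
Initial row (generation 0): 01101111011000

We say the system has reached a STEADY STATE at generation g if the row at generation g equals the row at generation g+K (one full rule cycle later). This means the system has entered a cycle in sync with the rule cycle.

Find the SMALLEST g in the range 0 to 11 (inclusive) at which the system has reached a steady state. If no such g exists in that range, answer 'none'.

Gen 0: 01101111011000
Gen 1 (rule 22): 10000000000100
Gen 2 (rule 135): 10111111111101
Gen 3 (rule 22): 10000000000001
Gen 4 (rule 135): 10111111111111
Gen 5 (rule 22): 10000000000000
Gen 6 (rule 135): 10111111111111
Gen 7 (rule 22): 10000000000000
Gen 8 (rule 135): 10111111111111
Gen 9 (rule 22): 10000000000000
Gen 10 (rule 135): 10111111111111
Gen 11 (rule 22): 10000000000000
Gen 12 (rule 135): 10111111111111
Gen 13 (rule 22): 10000000000000

Answer: 4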